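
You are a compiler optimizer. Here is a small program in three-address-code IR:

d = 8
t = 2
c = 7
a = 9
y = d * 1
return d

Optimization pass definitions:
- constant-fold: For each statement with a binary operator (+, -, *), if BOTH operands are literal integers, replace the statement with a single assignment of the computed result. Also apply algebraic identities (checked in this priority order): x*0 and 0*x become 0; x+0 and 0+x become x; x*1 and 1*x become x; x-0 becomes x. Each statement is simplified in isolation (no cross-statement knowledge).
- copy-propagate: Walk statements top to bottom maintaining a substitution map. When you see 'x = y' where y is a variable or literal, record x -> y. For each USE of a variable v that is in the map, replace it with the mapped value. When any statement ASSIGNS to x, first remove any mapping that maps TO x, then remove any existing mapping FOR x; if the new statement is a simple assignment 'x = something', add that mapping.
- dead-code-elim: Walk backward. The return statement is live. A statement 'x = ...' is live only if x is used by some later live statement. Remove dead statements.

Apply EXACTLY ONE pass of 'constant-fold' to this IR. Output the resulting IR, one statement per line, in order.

Applying constant-fold statement-by-statement:
  [1] d = 8  (unchanged)
  [2] t = 2  (unchanged)
  [3] c = 7  (unchanged)
  [4] a = 9  (unchanged)
  [5] y = d * 1  -> y = d
  [6] return d  (unchanged)
Result (6 stmts):
  d = 8
  t = 2
  c = 7
  a = 9
  y = d
  return d

Answer: d = 8
t = 2
c = 7
a = 9
y = d
return d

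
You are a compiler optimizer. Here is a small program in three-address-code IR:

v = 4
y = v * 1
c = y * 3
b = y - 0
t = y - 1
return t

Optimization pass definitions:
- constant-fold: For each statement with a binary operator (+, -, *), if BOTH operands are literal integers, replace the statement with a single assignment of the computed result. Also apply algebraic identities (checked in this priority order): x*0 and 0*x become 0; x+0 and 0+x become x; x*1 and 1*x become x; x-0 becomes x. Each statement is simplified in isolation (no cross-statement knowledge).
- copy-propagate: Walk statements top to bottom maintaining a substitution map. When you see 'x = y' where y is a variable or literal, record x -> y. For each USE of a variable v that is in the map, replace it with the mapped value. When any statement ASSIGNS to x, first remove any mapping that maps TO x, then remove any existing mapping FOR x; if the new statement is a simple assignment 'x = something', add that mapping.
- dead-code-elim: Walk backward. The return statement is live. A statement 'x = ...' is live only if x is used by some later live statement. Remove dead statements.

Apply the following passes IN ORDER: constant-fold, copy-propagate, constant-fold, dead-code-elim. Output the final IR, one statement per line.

Answer: t = 3
return t

Derivation:
Initial IR:
  v = 4
  y = v * 1
  c = y * 3
  b = y - 0
  t = y - 1
  return t
After constant-fold (6 stmts):
  v = 4
  y = v
  c = y * 3
  b = y
  t = y - 1
  return t
After copy-propagate (6 stmts):
  v = 4
  y = 4
  c = 4 * 3
  b = 4
  t = 4 - 1
  return t
After constant-fold (6 stmts):
  v = 4
  y = 4
  c = 12
  b = 4
  t = 3
  return t
After dead-code-elim (2 stmts):
  t = 3
  return t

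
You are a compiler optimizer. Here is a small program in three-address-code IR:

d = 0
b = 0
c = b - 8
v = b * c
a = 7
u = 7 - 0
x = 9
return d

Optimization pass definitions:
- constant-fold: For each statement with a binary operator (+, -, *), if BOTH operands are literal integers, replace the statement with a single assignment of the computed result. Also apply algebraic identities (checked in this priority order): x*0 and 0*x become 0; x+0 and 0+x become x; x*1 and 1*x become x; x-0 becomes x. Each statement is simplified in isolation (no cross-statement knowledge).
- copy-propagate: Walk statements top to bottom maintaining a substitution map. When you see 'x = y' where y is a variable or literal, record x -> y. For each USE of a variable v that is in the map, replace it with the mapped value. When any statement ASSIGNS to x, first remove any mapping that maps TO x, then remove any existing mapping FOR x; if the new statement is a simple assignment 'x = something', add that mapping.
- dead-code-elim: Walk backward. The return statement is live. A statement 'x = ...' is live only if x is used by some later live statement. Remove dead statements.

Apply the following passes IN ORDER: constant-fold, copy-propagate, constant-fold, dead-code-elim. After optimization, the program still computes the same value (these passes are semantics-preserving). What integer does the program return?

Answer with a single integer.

Initial IR:
  d = 0
  b = 0
  c = b - 8
  v = b * c
  a = 7
  u = 7 - 0
  x = 9
  return d
After constant-fold (8 stmts):
  d = 0
  b = 0
  c = b - 8
  v = b * c
  a = 7
  u = 7
  x = 9
  return d
After copy-propagate (8 stmts):
  d = 0
  b = 0
  c = 0 - 8
  v = 0 * c
  a = 7
  u = 7
  x = 9
  return 0
After constant-fold (8 stmts):
  d = 0
  b = 0
  c = -8
  v = 0
  a = 7
  u = 7
  x = 9
  return 0
After dead-code-elim (1 stmts):
  return 0
Evaluate:
  d = 0  =>  d = 0
  b = 0  =>  b = 0
  c = b - 8  =>  c = -8
  v = b * c  =>  v = 0
  a = 7  =>  a = 7
  u = 7 - 0  =>  u = 7
  x = 9  =>  x = 9
  return d = 0

Answer: 0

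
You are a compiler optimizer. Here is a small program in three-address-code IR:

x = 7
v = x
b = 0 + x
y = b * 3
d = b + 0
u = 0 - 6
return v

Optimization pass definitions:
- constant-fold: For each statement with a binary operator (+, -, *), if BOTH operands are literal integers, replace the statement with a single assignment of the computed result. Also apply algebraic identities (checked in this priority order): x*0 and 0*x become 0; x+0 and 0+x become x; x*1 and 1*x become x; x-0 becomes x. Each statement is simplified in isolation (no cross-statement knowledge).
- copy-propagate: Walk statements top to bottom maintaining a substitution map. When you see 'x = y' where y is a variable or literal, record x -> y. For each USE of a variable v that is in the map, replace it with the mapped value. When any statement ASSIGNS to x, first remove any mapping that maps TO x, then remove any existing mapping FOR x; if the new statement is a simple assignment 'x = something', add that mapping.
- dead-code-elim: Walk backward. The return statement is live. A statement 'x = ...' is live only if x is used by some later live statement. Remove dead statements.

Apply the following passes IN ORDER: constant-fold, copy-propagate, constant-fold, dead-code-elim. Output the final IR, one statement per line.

Answer: return 7

Derivation:
Initial IR:
  x = 7
  v = x
  b = 0 + x
  y = b * 3
  d = b + 0
  u = 0 - 6
  return v
After constant-fold (7 stmts):
  x = 7
  v = x
  b = x
  y = b * 3
  d = b
  u = -6
  return v
After copy-propagate (7 stmts):
  x = 7
  v = 7
  b = 7
  y = 7 * 3
  d = 7
  u = -6
  return 7
After constant-fold (7 stmts):
  x = 7
  v = 7
  b = 7
  y = 21
  d = 7
  u = -6
  return 7
After dead-code-elim (1 stmts):
  return 7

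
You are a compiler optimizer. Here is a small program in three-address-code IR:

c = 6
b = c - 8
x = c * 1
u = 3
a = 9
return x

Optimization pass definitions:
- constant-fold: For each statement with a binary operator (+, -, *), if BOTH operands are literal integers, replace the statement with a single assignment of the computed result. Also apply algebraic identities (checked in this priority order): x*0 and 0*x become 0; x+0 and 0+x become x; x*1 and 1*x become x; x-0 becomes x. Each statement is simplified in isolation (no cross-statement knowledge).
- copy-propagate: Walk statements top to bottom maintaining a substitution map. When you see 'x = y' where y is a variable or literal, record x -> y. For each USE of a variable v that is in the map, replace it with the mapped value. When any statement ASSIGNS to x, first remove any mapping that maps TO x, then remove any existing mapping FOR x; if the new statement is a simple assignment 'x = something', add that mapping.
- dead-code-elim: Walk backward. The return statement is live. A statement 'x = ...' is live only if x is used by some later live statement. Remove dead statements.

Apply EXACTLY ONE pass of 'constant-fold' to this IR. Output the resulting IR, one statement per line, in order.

Answer: c = 6
b = c - 8
x = c
u = 3
a = 9
return x

Derivation:
Applying constant-fold statement-by-statement:
  [1] c = 6  (unchanged)
  [2] b = c - 8  (unchanged)
  [3] x = c * 1  -> x = c
  [4] u = 3  (unchanged)
  [5] a = 9  (unchanged)
  [6] return x  (unchanged)
Result (6 stmts):
  c = 6
  b = c - 8
  x = c
  u = 3
  a = 9
  return x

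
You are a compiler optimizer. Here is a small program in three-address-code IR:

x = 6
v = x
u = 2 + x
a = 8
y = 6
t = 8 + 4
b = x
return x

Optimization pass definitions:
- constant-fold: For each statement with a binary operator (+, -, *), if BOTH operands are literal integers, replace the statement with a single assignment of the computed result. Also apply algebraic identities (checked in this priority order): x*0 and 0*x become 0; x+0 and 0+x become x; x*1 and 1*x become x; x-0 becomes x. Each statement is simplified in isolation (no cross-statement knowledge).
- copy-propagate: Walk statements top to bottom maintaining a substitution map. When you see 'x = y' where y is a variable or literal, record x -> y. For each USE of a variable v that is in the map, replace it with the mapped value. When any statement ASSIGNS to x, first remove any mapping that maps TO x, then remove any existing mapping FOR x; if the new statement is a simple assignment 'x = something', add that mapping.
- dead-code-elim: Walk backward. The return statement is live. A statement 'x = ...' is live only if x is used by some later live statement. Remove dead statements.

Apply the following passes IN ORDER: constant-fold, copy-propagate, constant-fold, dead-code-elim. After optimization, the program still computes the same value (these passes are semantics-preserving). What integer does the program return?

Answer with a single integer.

Answer: 6

Derivation:
Initial IR:
  x = 6
  v = x
  u = 2 + x
  a = 8
  y = 6
  t = 8 + 4
  b = x
  return x
After constant-fold (8 stmts):
  x = 6
  v = x
  u = 2 + x
  a = 8
  y = 6
  t = 12
  b = x
  return x
After copy-propagate (8 stmts):
  x = 6
  v = 6
  u = 2 + 6
  a = 8
  y = 6
  t = 12
  b = 6
  return 6
After constant-fold (8 stmts):
  x = 6
  v = 6
  u = 8
  a = 8
  y = 6
  t = 12
  b = 6
  return 6
After dead-code-elim (1 stmts):
  return 6
Evaluate:
  x = 6  =>  x = 6
  v = x  =>  v = 6
  u = 2 + x  =>  u = 8
  a = 8  =>  a = 8
  y = 6  =>  y = 6
  t = 8 + 4  =>  t = 12
  b = x  =>  b = 6
  return x = 6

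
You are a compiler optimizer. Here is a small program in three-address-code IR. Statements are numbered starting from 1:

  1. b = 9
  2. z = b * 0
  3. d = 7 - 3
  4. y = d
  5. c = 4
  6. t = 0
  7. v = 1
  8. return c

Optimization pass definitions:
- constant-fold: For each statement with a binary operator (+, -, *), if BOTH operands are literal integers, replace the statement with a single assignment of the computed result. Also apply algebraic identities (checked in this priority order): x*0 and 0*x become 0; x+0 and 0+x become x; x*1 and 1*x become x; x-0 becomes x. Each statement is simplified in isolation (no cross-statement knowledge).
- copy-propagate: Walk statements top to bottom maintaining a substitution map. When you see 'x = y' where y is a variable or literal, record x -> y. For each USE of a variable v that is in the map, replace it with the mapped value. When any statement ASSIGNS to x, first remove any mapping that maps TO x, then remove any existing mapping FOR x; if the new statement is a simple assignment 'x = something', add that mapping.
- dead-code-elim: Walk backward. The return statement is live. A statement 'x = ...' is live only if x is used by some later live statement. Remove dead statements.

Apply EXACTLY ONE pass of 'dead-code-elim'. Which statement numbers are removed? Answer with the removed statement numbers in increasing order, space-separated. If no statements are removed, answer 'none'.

Backward liveness scan:
Stmt 1 'b = 9': DEAD (b not in live set [])
Stmt 2 'z = b * 0': DEAD (z not in live set [])
Stmt 3 'd = 7 - 3': DEAD (d not in live set [])
Stmt 4 'y = d': DEAD (y not in live set [])
Stmt 5 'c = 4': KEEP (c is live); live-in = []
Stmt 6 't = 0': DEAD (t not in live set ['c'])
Stmt 7 'v = 1': DEAD (v not in live set ['c'])
Stmt 8 'return c': KEEP (return); live-in = ['c']
Removed statement numbers: [1, 2, 3, 4, 6, 7]
Surviving IR:
  c = 4
  return c

Answer: 1 2 3 4 6 7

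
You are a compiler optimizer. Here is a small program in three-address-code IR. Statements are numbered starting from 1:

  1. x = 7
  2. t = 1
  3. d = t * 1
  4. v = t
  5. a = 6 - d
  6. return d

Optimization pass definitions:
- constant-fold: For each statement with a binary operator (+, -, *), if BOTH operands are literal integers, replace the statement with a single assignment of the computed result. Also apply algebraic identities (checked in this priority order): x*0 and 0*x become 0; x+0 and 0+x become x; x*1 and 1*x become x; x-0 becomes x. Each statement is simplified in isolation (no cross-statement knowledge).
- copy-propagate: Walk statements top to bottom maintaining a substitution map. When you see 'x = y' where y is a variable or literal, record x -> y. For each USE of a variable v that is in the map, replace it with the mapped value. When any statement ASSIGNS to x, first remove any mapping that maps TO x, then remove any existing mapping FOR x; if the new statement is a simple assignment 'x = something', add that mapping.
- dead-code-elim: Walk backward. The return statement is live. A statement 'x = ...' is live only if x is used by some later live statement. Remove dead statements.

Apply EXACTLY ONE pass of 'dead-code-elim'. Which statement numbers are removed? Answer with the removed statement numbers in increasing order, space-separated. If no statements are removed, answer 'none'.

Answer: 1 4 5

Derivation:
Backward liveness scan:
Stmt 1 'x = 7': DEAD (x not in live set [])
Stmt 2 't = 1': KEEP (t is live); live-in = []
Stmt 3 'd = t * 1': KEEP (d is live); live-in = ['t']
Stmt 4 'v = t': DEAD (v not in live set ['d'])
Stmt 5 'a = 6 - d': DEAD (a not in live set ['d'])
Stmt 6 'return d': KEEP (return); live-in = ['d']
Removed statement numbers: [1, 4, 5]
Surviving IR:
  t = 1
  d = t * 1
  return d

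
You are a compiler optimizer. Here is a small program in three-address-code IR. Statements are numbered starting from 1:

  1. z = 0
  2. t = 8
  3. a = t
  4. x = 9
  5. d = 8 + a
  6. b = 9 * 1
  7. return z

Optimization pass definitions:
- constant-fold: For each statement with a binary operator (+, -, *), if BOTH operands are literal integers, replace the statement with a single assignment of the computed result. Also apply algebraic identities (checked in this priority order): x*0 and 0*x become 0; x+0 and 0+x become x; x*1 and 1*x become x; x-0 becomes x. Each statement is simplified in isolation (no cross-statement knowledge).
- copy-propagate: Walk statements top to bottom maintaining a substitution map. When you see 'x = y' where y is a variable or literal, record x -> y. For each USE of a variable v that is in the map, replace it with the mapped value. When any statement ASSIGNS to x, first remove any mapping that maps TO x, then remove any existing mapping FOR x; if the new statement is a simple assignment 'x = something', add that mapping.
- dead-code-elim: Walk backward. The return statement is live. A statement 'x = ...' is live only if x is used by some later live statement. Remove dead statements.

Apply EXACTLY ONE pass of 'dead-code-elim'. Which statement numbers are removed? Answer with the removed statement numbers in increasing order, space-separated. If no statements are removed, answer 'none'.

Backward liveness scan:
Stmt 1 'z = 0': KEEP (z is live); live-in = []
Stmt 2 't = 8': DEAD (t not in live set ['z'])
Stmt 3 'a = t': DEAD (a not in live set ['z'])
Stmt 4 'x = 9': DEAD (x not in live set ['z'])
Stmt 5 'd = 8 + a': DEAD (d not in live set ['z'])
Stmt 6 'b = 9 * 1': DEAD (b not in live set ['z'])
Stmt 7 'return z': KEEP (return); live-in = ['z']
Removed statement numbers: [2, 3, 4, 5, 6]
Surviving IR:
  z = 0
  return z

Answer: 2 3 4 5 6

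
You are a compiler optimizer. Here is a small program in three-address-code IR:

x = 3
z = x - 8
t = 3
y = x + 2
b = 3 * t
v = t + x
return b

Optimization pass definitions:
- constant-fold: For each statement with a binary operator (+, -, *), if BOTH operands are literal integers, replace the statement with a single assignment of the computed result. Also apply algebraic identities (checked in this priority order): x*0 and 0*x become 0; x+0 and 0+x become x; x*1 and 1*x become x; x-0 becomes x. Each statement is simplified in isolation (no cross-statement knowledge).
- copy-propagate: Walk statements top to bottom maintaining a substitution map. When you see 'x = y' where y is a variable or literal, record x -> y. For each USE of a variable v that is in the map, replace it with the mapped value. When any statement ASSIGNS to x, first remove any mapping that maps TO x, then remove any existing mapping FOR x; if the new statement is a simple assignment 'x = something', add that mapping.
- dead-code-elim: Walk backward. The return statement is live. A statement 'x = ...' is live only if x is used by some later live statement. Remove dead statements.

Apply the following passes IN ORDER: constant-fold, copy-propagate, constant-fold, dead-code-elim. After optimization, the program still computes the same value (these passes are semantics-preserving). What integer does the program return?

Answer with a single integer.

Initial IR:
  x = 3
  z = x - 8
  t = 3
  y = x + 2
  b = 3 * t
  v = t + x
  return b
After constant-fold (7 stmts):
  x = 3
  z = x - 8
  t = 3
  y = x + 2
  b = 3 * t
  v = t + x
  return b
After copy-propagate (7 stmts):
  x = 3
  z = 3 - 8
  t = 3
  y = 3 + 2
  b = 3 * 3
  v = 3 + 3
  return b
After constant-fold (7 stmts):
  x = 3
  z = -5
  t = 3
  y = 5
  b = 9
  v = 6
  return b
After dead-code-elim (2 stmts):
  b = 9
  return b
Evaluate:
  x = 3  =>  x = 3
  z = x - 8  =>  z = -5
  t = 3  =>  t = 3
  y = x + 2  =>  y = 5
  b = 3 * t  =>  b = 9
  v = t + x  =>  v = 6
  return b = 9

Answer: 9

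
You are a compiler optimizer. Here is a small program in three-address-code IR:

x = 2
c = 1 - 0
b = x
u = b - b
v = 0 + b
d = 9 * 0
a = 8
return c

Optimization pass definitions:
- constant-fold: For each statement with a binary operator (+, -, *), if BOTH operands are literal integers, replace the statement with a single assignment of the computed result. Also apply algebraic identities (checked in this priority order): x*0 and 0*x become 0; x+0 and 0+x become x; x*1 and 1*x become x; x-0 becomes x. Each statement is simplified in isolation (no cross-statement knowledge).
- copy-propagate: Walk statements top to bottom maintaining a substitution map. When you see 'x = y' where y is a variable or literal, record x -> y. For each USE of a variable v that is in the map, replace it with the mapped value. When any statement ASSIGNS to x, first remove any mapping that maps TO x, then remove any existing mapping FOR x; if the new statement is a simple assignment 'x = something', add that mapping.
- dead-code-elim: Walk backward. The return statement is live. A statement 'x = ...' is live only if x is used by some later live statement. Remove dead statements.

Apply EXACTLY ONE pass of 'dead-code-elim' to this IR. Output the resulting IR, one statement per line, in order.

Answer: c = 1 - 0
return c

Derivation:
Applying dead-code-elim statement-by-statement:
  [8] return c  -> KEEP (return); live=['c']
  [7] a = 8  -> DEAD (a not live)
  [6] d = 9 * 0  -> DEAD (d not live)
  [5] v = 0 + b  -> DEAD (v not live)
  [4] u = b - b  -> DEAD (u not live)
  [3] b = x  -> DEAD (b not live)
  [2] c = 1 - 0  -> KEEP; live=[]
  [1] x = 2  -> DEAD (x not live)
Result (2 stmts):
  c = 1 - 0
  return c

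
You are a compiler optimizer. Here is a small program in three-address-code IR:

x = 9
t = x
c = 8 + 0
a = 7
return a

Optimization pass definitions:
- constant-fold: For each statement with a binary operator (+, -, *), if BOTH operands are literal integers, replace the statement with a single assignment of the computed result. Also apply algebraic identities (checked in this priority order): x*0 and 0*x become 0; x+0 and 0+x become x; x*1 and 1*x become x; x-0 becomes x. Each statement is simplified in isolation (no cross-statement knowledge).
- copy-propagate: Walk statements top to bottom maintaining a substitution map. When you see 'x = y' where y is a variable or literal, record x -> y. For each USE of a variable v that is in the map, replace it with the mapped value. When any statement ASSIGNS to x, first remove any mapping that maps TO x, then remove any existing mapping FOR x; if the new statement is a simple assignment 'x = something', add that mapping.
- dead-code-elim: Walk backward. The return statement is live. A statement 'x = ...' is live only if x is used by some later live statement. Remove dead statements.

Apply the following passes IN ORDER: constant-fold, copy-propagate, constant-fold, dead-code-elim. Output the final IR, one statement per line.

Answer: return 7

Derivation:
Initial IR:
  x = 9
  t = x
  c = 8 + 0
  a = 7
  return a
After constant-fold (5 stmts):
  x = 9
  t = x
  c = 8
  a = 7
  return a
After copy-propagate (5 stmts):
  x = 9
  t = 9
  c = 8
  a = 7
  return 7
After constant-fold (5 stmts):
  x = 9
  t = 9
  c = 8
  a = 7
  return 7
After dead-code-elim (1 stmts):
  return 7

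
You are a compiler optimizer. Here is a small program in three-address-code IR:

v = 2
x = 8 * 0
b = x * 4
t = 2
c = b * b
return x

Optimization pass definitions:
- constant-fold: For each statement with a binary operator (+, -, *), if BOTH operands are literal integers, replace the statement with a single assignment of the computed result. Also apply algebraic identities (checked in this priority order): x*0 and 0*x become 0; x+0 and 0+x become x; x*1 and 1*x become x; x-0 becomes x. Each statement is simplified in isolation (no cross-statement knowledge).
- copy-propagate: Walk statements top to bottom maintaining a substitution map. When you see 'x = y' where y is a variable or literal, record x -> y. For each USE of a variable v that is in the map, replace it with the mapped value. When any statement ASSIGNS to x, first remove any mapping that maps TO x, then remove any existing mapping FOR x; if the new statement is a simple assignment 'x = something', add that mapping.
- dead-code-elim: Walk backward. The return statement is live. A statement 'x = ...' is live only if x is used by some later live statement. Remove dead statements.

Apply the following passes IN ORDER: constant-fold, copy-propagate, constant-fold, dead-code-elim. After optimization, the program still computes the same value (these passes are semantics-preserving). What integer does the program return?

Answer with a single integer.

Initial IR:
  v = 2
  x = 8 * 0
  b = x * 4
  t = 2
  c = b * b
  return x
After constant-fold (6 stmts):
  v = 2
  x = 0
  b = x * 4
  t = 2
  c = b * b
  return x
After copy-propagate (6 stmts):
  v = 2
  x = 0
  b = 0 * 4
  t = 2
  c = b * b
  return 0
After constant-fold (6 stmts):
  v = 2
  x = 0
  b = 0
  t = 2
  c = b * b
  return 0
After dead-code-elim (1 stmts):
  return 0
Evaluate:
  v = 2  =>  v = 2
  x = 8 * 0  =>  x = 0
  b = x * 4  =>  b = 0
  t = 2  =>  t = 2
  c = b * b  =>  c = 0
  return x = 0

Answer: 0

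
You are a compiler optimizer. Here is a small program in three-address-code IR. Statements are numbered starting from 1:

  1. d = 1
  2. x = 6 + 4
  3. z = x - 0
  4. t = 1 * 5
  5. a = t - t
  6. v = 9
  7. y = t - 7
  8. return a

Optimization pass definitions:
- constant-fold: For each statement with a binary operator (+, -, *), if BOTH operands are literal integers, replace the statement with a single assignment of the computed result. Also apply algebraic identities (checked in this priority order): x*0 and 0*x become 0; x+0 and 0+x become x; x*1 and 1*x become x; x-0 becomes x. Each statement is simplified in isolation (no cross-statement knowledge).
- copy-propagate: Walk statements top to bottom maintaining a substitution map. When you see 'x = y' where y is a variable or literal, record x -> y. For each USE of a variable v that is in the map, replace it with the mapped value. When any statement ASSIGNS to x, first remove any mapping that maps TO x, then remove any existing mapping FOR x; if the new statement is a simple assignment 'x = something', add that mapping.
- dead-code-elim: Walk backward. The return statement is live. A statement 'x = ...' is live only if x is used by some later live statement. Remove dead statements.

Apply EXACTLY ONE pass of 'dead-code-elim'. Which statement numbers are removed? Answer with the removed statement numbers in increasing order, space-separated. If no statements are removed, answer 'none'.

Backward liveness scan:
Stmt 1 'd = 1': DEAD (d not in live set [])
Stmt 2 'x = 6 + 4': DEAD (x not in live set [])
Stmt 3 'z = x - 0': DEAD (z not in live set [])
Stmt 4 't = 1 * 5': KEEP (t is live); live-in = []
Stmt 5 'a = t - t': KEEP (a is live); live-in = ['t']
Stmt 6 'v = 9': DEAD (v not in live set ['a'])
Stmt 7 'y = t - 7': DEAD (y not in live set ['a'])
Stmt 8 'return a': KEEP (return); live-in = ['a']
Removed statement numbers: [1, 2, 3, 6, 7]
Surviving IR:
  t = 1 * 5
  a = t - t
  return a

Answer: 1 2 3 6 7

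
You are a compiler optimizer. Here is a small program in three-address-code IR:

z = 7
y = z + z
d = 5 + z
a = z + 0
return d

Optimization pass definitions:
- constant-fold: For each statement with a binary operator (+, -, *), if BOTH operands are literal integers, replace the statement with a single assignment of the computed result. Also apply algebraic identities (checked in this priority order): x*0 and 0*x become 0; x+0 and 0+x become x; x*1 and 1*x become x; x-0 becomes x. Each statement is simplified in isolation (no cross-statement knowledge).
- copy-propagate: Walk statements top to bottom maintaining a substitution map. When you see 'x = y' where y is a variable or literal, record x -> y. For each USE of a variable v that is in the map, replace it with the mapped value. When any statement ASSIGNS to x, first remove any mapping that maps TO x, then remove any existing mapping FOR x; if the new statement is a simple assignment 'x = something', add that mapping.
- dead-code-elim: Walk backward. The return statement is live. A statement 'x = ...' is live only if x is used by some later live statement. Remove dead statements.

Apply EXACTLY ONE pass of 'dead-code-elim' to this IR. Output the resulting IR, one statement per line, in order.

Applying dead-code-elim statement-by-statement:
  [5] return d  -> KEEP (return); live=['d']
  [4] a = z + 0  -> DEAD (a not live)
  [3] d = 5 + z  -> KEEP; live=['z']
  [2] y = z + z  -> DEAD (y not live)
  [1] z = 7  -> KEEP; live=[]
Result (3 stmts):
  z = 7
  d = 5 + z
  return d

Answer: z = 7
d = 5 + z
return d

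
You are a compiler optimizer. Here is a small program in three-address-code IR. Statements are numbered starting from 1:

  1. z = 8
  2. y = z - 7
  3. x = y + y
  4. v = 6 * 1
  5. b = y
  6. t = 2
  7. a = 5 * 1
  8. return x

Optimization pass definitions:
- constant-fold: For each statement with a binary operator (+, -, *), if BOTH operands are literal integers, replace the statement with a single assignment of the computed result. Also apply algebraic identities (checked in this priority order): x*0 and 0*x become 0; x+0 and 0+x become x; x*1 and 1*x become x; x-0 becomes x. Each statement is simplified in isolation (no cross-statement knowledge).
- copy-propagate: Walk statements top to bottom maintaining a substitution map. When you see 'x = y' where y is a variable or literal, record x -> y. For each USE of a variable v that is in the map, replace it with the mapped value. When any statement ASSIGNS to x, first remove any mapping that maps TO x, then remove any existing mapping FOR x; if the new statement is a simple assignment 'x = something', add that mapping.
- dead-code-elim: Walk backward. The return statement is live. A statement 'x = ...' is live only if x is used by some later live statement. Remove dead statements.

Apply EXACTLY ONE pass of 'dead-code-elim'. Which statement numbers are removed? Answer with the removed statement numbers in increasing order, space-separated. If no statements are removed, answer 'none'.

Backward liveness scan:
Stmt 1 'z = 8': KEEP (z is live); live-in = []
Stmt 2 'y = z - 7': KEEP (y is live); live-in = ['z']
Stmt 3 'x = y + y': KEEP (x is live); live-in = ['y']
Stmt 4 'v = 6 * 1': DEAD (v not in live set ['x'])
Stmt 5 'b = y': DEAD (b not in live set ['x'])
Stmt 6 't = 2': DEAD (t not in live set ['x'])
Stmt 7 'a = 5 * 1': DEAD (a not in live set ['x'])
Stmt 8 'return x': KEEP (return); live-in = ['x']
Removed statement numbers: [4, 5, 6, 7]
Surviving IR:
  z = 8
  y = z - 7
  x = y + y
  return x

Answer: 4 5 6 7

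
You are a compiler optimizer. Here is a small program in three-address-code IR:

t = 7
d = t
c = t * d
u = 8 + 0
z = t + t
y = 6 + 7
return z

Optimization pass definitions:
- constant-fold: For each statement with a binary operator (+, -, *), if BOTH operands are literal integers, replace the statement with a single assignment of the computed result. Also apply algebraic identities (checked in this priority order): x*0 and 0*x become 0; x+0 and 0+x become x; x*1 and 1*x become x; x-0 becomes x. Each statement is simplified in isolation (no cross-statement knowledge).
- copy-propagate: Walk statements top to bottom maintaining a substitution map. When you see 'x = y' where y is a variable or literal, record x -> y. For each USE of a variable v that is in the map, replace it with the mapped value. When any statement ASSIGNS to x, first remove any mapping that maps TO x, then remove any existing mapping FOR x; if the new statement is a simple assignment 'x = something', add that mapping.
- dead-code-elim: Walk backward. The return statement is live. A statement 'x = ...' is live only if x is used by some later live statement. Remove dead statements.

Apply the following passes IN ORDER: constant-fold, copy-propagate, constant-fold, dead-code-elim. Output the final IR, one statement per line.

Initial IR:
  t = 7
  d = t
  c = t * d
  u = 8 + 0
  z = t + t
  y = 6 + 7
  return z
After constant-fold (7 stmts):
  t = 7
  d = t
  c = t * d
  u = 8
  z = t + t
  y = 13
  return z
After copy-propagate (7 stmts):
  t = 7
  d = 7
  c = 7 * 7
  u = 8
  z = 7 + 7
  y = 13
  return z
After constant-fold (7 stmts):
  t = 7
  d = 7
  c = 49
  u = 8
  z = 14
  y = 13
  return z
After dead-code-elim (2 stmts):
  z = 14
  return z

Answer: z = 14
return z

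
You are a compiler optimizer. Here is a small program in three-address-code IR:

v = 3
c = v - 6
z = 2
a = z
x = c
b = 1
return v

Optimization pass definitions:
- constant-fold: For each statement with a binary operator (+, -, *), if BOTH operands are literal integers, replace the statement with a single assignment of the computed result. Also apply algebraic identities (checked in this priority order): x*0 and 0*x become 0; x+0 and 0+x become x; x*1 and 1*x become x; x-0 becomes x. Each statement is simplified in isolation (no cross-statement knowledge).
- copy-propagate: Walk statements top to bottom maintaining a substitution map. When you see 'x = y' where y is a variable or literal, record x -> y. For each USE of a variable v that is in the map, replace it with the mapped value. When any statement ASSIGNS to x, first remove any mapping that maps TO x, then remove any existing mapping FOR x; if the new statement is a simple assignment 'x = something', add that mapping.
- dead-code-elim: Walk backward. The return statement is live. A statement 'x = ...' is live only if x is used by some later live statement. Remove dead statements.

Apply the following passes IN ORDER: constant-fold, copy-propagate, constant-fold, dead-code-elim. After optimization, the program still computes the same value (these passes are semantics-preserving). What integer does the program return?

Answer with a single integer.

Initial IR:
  v = 3
  c = v - 6
  z = 2
  a = z
  x = c
  b = 1
  return v
After constant-fold (7 stmts):
  v = 3
  c = v - 6
  z = 2
  a = z
  x = c
  b = 1
  return v
After copy-propagate (7 stmts):
  v = 3
  c = 3 - 6
  z = 2
  a = 2
  x = c
  b = 1
  return 3
After constant-fold (7 stmts):
  v = 3
  c = -3
  z = 2
  a = 2
  x = c
  b = 1
  return 3
After dead-code-elim (1 stmts):
  return 3
Evaluate:
  v = 3  =>  v = 3
  c = v - 6  =>  c = -3
  z = 2  =>  z = 2
  a = z  =>  a = 2
  x = c  =>  x = -3
  b = 1  =>  b = 1
  return v = 3

Answer: 3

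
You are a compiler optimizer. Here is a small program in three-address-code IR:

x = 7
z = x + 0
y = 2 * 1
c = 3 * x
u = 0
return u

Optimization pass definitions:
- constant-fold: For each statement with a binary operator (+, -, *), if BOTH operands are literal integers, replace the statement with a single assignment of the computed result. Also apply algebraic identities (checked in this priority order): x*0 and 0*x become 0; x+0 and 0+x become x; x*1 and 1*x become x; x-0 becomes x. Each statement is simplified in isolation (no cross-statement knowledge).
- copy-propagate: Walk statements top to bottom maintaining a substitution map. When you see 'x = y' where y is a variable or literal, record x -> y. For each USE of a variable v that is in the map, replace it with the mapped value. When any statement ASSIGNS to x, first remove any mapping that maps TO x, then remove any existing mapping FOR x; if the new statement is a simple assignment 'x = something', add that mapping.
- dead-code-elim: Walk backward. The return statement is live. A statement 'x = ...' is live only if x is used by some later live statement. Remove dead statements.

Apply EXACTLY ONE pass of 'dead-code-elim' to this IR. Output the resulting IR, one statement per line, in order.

Applying dead-code-elim statement-by-statement:
  [6] return u  -> KEEP (return); live=['u']
  [5] u = 0  -> KEEP; live=[]
  [4] c = 3 * x  -> DEAD (c not live)
  [3] y = 2 * 1  -> DEAD (y not live)
  [2] z = x + 0  -> DEAD (z not live)
  [1] x = 7  -> DEAD (x not live)
Result (2 stmts):
  u = 0
  return u

Answer: u = 0
return u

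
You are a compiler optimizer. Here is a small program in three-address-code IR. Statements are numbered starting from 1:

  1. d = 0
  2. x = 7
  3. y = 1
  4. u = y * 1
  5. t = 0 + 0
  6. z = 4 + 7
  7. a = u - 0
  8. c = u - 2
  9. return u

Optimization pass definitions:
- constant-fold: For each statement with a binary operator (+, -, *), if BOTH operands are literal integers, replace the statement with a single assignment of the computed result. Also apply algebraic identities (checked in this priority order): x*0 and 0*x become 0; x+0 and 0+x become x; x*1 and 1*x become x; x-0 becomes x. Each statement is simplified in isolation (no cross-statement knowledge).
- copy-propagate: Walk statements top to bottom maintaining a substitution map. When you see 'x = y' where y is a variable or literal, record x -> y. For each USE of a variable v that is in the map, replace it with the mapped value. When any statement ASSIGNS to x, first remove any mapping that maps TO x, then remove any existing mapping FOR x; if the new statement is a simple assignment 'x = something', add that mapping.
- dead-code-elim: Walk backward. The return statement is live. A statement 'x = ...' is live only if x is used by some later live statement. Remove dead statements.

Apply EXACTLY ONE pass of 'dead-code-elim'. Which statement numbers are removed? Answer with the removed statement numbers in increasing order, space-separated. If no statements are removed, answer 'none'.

Answer: 1 2 5 6 7 8

Derivation:
Backward liveness scan:
Stmt 1 'd = 0': DEAD (d not in live set [])
Stmt 2 'x = 7': DEAD (x not in live set [])
Stmt 3 'y = 1': KEEP (y is live); live-in = []
Stmt 4 'u = y * 1': KEEP (u is live); live-in = ['y']
Stmt 5 't = 0 + 0': DEAD (t not in live set ['u'])
Stmt 6 'z = 4 + 7': DEAD (z not in live set ['u'])
Stmt 7 'a = u - 0': DEAD (a not in live set ['u'])
Stmt 8 'c = u - 2': DEAD (c not in live set ['u'])
Stmt 9 'return u': KEEP (return); live-in = ['u']
Removed statement numbers: [1, 2, 5, 6, 7, 8]
Surviving IR:
  y = 1
  u = y * 1
  return u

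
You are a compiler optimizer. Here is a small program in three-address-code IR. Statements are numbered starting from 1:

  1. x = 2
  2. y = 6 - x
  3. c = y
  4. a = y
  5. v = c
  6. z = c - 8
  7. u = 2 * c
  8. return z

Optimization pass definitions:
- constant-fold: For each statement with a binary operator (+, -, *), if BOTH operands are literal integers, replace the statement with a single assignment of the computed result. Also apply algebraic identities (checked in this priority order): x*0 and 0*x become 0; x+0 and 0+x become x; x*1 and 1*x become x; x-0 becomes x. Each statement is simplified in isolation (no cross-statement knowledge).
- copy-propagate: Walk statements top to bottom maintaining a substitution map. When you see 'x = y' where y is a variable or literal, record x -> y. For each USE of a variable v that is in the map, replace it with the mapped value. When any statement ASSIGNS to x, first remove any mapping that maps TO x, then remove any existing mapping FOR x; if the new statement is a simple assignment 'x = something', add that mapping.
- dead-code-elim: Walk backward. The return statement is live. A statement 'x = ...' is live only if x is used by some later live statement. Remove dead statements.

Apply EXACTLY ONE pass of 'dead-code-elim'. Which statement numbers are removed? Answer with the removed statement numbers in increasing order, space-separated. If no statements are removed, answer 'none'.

Answer: 4 5 7

Derivation:
Backward liveness scan:
Stmt 1 'x = 2': KEEP (x is live); live-in = []
Stmt 2 'y = 6 - x': KEEP (y is live); live-in = ['x']
Stmt 3 'c = y': KEEP (c is live); live-in = ['y']
Stmt 4 'a = y': DEAD (a not in live set ['c'])
Stmt 5 'v = c': DEAD (v not in live set ['c'])
Stmt 6 'z = c - 8': KEEP (z is live); live-in = ['c']
Stmt 7 'u = 2 * c': DEAD (u not in live set ['z'])
Stmt 8 'return z': KEEP (return); live-in = ['z']
Removed statement numbers: [4, 5, 7]
Surviving IR:
  x = 2
  y = 6 - x
  c = y
  z = c - 8
  return z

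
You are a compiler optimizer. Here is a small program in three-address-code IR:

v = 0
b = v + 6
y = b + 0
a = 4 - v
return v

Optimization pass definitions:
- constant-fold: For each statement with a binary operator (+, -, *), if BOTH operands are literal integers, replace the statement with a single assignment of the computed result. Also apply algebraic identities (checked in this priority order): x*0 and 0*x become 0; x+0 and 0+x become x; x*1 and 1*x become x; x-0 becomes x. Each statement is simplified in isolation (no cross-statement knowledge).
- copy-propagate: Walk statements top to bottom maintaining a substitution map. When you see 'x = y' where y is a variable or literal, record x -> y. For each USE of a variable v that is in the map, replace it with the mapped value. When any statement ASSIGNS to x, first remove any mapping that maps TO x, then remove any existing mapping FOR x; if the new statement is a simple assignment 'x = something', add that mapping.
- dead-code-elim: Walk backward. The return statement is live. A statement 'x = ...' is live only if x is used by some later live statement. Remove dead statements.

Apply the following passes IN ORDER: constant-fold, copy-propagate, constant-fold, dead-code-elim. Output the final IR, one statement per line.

Answer: return 0

Derivation:
Initial IR:
  v = 0
  b = v + 6
  y = b + 0
  a = 4 - v
  return v
After constant-fold (5 stmts):
  v = 0
  b = v + 6
  y = b
  a = 4 - v
  return v
After copy-propagate (5 stmts):
  v = 0
  b = 0 + 6
  y = b
  a = 4 - 0
  return 0
After constant-fold (5 stmts):
  v = 0
  b = 6
  y = b
  a = 4
  return 0
After dead-code-elim (1 stmts):
  return 0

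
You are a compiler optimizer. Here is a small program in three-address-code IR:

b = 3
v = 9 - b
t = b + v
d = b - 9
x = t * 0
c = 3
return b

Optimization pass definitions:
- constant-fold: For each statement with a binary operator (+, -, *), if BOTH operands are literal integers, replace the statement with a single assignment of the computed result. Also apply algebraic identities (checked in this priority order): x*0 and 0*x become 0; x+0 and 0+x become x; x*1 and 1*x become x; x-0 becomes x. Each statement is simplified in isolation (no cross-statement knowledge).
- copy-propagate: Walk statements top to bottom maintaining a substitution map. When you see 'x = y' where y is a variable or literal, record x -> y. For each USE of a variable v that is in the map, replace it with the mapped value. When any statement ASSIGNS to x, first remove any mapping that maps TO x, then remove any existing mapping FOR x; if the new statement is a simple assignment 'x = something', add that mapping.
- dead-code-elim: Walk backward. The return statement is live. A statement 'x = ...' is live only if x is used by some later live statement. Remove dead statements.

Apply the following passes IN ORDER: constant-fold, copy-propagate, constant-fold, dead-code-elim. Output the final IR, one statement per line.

Answer: return 3

Derivation:
Initial IR:
  b = 3
  v = 9 - b
  t = b + v
  d = b - 9
  x = t * 0
  c = 3
  return b
After constant-fold (7 stmts):
  b = 3
  v = 9 - b
  t = b + v
  d = b - 9
  x = 0
  c = 3
  return b
After copy-propagate (7 stmts):
  b = 3
  v = 9 - 3
  t = 3 + v
  d = 3 - 9
  x = 0
  c = 3
  return 3
After constant-fold (7 stmts):
  b = 3
  v = 6
  t = 3 + v
  d = -6
  x = 0
  c = 3
  return 3
After dead-code-elim (1 stmts):
  return 3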